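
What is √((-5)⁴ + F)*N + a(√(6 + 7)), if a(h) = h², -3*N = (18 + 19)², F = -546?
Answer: 13 - 1369*√79/3 ≈ -4043.0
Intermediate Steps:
N = -1369/3 (N = -(18 + 19)²/3 = -⅓*37² = -⅓*1369 = -1369/3 ≈ -456.33)
√((-5)⁴ + F)*N + a(√(6 + 7)) = √((-5)⁴ - 546)*(-1369/3) + (√(6 + 7))² = √(625 - 546)*(-1369/3) + (√13)² = √79*(-1369/3) + 13 = -1369*√79/3 + 13 = 13 - 1369*√79/3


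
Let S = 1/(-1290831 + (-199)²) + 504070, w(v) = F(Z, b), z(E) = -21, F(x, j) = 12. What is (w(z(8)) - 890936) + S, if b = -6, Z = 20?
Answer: -484043330421/1251230 ≈ -3.8685e+5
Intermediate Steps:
w(v) = 12
S = 630707506099/1251230 (S = 1/(-1290831 + 39601) + 504070 = 1/(-1251230) + 504070 = -1/1251230 + 504070 = 630707506099/1251230 ≈ 5.0407e+5)
(w(z(8)) - 890936) + S = (12 - 890936) + 630707506099/1251230 = -890924 + 630707506099/1251230 = -484043330421/1251230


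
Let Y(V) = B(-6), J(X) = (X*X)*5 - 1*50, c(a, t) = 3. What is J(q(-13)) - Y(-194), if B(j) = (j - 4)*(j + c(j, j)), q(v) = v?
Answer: 765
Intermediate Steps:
J(X) = -50 + 5*X² (J(X) = X²*5 - 50 = 5*X² - 50 = -50 + 5*X²)
B(j) = (-4 + j)*(3 + j) (B(j) = (j - 4)*(j + 3) = (-4 + j)*(3 + j))
Y(V) = 30 (Y(V) = -12 + (-6)² - 1*(-6) = -12 + 36 + 6 = 30)
J(q(-13)) - Y(-194) = (-50 + 5*(-13)²) - 1*30 = (-50 + 5*169) - 30 = (-50 + 845) - 30 = 795 - 30 = 765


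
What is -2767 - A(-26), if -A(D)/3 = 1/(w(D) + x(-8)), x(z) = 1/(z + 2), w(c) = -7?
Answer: -118999/43 ≈ -2767.4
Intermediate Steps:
x(z) = 1/(2 + z)
A(D) = 18/43 (A(D) = -3/(-7 + 1/(2 - 8)) = -3/(-7 + 1/(-6)) = -3/(-7 - ⅙) = -3/(-43/6) = -3*(-6/43) = 18/43)
-2767 - A(-26) = -2767 - 1*18/43 = -2767 - 18/43 = -118999/43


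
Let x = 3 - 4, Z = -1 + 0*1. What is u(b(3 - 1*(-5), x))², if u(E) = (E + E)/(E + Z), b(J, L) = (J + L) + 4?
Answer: 121/25 ≈ 4.8400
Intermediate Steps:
Z = -1 (Z = -1 + 0 = -1)
x = -1
b(J, L) = 4 + J + L
u(E) = 2*E/(-1 + E) (u(E) = (E + E)/(E - 1) = (2*E)/(-1 + E) = 2*E/(-1 + E))
u(b(3 - 1*(-5), x))² = (2*(4 + (3 - 1*(-5)) - 1)/(-1 + (4 + (3 - 1*(-5)) - 1)))² = (2*(4 + (3 + 5) - 1)/(-1 + (4 + (3 + 5) - 1)))² = (2*(4 + 8 - 1)/(-1 + (4 + 8 - 1)))² = (2*11/(-1 + 11))² = (2*11/10)² = (2*11*(⅒))² = (11/5)² = 121/25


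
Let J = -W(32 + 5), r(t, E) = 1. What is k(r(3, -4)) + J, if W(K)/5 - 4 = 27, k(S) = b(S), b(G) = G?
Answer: -154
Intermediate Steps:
k(S) = S
W(K) = 155 (W(K) = 20 + 5*27 = 20 + 135 = 155)
J = -155 (J = -1*155 = -155)
k(r(3, -4)) + J = 1 - 155 = -154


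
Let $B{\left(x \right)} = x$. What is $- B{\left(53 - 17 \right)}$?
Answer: $-36$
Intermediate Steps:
$- B{\left(53 - 17 \right)} = - (53 - 17) = \left(-1\right) 36 = -36$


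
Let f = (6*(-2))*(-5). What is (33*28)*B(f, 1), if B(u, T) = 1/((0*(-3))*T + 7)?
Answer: 132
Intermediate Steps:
f = 60 (f = -12*(-5) = 60)
B(u, T) = ⅐ (B(u, T) = 1/(0*T + 7) = 1/(0 + 7) = 1/7 = ⅐)
(33*28)*B(f, 1) = (33*28)*(⅐) = 924*(⅐) = 132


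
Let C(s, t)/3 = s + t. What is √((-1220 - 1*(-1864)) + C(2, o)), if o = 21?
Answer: √713 ≈ 26.702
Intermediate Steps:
C(s, t) = 3*s + 3*t (C(s, t) = 3*(s + t) = 3*s + 3*t)
√((-1220 - 1*(-1864)) + C(2, o)) = √((-1220 - 1*(-1864)) + (3*2 + 3*21)) = √((-1220 + 1864) + (6 + 63)) = √(644 + 69) = √713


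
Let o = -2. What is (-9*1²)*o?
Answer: 18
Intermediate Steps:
(-9*1²)*o = -9*1²*(-2) = -9*1*(-2) = -9*(-2) = 18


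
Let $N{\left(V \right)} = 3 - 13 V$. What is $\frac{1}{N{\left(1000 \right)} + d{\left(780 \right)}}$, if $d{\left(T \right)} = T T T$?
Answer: $\frac{1}{474539003} \approx 2.1073 \cdot 10^{-9}$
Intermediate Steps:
$d{\left(T \right)} = T^{3}$ ($d{\left(T \right)} = T^{2} T = T^{3}$)
$\frac{1}{N{\left(1000 \right)} + d{\left(780 \right)}} = \frac{1}{\left(3 - 13000\right) + 780^{3}} = \frac{1}{\left(3 - 13000\right) + 474552000} = \frac{1}{-12997 + 474552000} = \frac{1}{474539003}$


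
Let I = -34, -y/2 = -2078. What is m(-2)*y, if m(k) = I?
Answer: -141304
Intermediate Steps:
y = 4156 (y = -2*(-2078) = 4156)
m(k) = -34
m(-2)*y = -34*4156 = -141304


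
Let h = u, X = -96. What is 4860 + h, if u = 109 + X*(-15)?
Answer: 6409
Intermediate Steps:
u = 1549 (u = 109 - 96*(-15) = 109 + 1440 = 1549)
h = 1549
4860 + h = 4860 + 1549 = 6409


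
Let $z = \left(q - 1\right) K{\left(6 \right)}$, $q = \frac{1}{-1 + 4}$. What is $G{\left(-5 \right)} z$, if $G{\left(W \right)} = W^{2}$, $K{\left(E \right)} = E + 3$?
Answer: $-150$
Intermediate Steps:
$K{\left(E \right)} = 3 + E$
$q = \frac{1}{3} \approx 0.33333$
$z = -6$ ($z = \left(\frac{1}{3} - 1\right) \left(3 + 6\right) = \left(- \frac{2}{3}\right) 9 = -6$)
$G{\left(-5 \right)} z = \left(-5\right)^{2} \left(-6\right) = 25 \left(-6\right) = -150$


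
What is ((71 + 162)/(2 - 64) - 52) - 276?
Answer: -20569/62 ≈ -331.76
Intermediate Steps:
((71 + 162)/(2 - 64) - 52) - 276 = (233/(-62) - 52) - 276 = (233*(-1/62) - 52) - 276 = (-233/62 - 52) - 276 = -3457/62 - 276 = -20569/62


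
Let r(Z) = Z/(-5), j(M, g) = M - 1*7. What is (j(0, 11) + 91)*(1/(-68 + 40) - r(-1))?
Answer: -99/5 ≈ -19.800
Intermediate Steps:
j(M, g) = -7 + M (j(M, g) = M - 7 = -7 + M)
r(Z) = -Z/5 (r(Z) = Z*(-⅕) = -Z/5)
(j(0, 11) + 91)*(1/(-68 + 40) - r(-1)) = ((-7 + 0) + 91)*(1/(-68 + 40) - (-1)*(-1)/5) = (-7 + 91)*(1/(-28) - 1*⅕) = 84*(-1/28 - ⅕) = 84*(-33/140) = -99/5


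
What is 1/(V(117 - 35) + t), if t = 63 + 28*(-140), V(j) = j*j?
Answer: 1/2867 ≈ 0.00034880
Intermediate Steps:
V(j) = j²
t = -3857 (t = 63 - 3920 = -3857)
1/(V(117 - 35) + t) = 1/((117 - 35)² - 3857) = 1/(82² - 3857) = 1/(6724 - 3857) = 1/2867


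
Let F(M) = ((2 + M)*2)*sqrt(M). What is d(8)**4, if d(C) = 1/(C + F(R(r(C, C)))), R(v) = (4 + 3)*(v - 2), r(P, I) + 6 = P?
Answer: 1/4096 ≈ 0.00024414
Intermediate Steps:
r(P, I) = -6 + P
R(v) = -14 + 7*v (R(v) = 7*(-2 + v) = -14 + 7*v)
F(M) = sqrt(M)*(4 + 2*M) (F(M) = (4 + 2*M)*sqrt(M) = sqrt(M)*(4 + 2*M))
d(C) = 1/(C + 2*sqrt(-56 + 7*C)*(-54 + 7*C)) (d(C) = 1/(C + 2*sqrt(-14 + 7*(-6 + C))*(2 + (-14 + 7*(-6 + C)))) = 1/(C + 2*sqrt(-14 + (-42 + 7*C))*(2 + (-14 + (-42 + 7*C)))) = 1/(C + 2*sqrt(-56 + 7*C)*(2 + (-56 + 7*C))) = 1/(C + 2*sqrt(-56 + 7*C)*(-54 + 7*C)))
d(8)**4 = (1/(8 + 2*sqrt(7)*sqrt(-8 + 8)*(-54 + 7*8)))**4 = (1/(8 + 2*sqrt(7)*sqrt(0)*(-54 + 56)))**4 = (1/(8 + 2*sqrt(7)*0*2))**4 = (1/(8 + 0))**4 = (1/8)**4 = 1/4096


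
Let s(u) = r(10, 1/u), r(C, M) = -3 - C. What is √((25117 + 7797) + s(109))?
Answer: √32901 ≈ 181.39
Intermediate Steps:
s(u) = -13 (s(u) = -3 - 1*10 = -3 - 10 = -13)
√((25117 + 7797) + s(109)) = √((25117 + 7797) - 13) = √(32914 - 13) = √32901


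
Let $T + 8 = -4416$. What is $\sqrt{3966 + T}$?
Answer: $i \sqrt{458} \approx 21.401 i$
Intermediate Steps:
$T = -4424$ ($T = -8 - 4416 = -4424$)
$\sqrt{3966 + T} = \sqrt{3966 - 4424} = \sqrt{-458} = i \sqrt{458}$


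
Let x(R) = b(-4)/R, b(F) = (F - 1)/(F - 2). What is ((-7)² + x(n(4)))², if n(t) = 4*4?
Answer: 22174681/9216 ≈ 2406.1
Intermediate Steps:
n(t) = 16
b(F) = (-1 + F)/(-2 + F)
x(R) = 5/(6*R) (x(R) = ((-1 - 4)/(-2 - 4))/R = (-5/(-6))/R = (-⅙*(-5))/R = 5/(6*R))
((-7)² + x(n(4)))² = ((-7)² + (⅚)/16)² = (49 + (⅚)*(1/16))² = (49 + 5/96)² = (4709/96)² = 22174681/9216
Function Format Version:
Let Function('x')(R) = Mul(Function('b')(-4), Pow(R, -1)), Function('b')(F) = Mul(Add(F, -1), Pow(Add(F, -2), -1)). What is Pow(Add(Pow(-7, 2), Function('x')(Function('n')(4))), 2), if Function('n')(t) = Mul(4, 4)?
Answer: Rational(22174681, 9216) ≈ 2406.1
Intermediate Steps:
Function('n')(t) = 16
Function('b')(F) = Mul(Pow(Add(-2, F), -1), Add(-1, F)) (Function('b')(F) = Mul(Add(-1, F), Pow(Add(-2, F), -1)) = Mul(Pow(Add(-2, F), -1), Add(-1, F)))
Function('x')(R) = Mul(Rational(5, 6), Pow(R, -1)) (Function('x')(R) = Mul(Mul(Pow(Add(-2, -4), -1), Add(-1, -4)), Pow(R, -1)) = Mul(Mul(Pow(-6, -1), -5), Pow(R, -1)) = Mul(Mul(Rational(-1, 6), -5), Pow(R, -1)) = Mul(Rational(5, 6), Pow(R, -1)))
Pow(Add(Pow(-7, 2), Function('x')(Function('n')(4))), 2) = Pow(Add(Pow(-7, 2), Mul(Rational(5, 6), Pow(16, -1))), 2) = Pow(Add(49, Mul(Rational(5, 6), Rational(1, 16))), 2) = Pow(Add(49, Rational(5, 96)), 2) = Pow(Rational(4709, 96), 2) = Rational(22174681, 9216)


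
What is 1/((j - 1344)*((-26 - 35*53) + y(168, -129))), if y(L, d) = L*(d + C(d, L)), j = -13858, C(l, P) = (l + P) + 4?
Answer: 1/248233458 ≈ 4.0285e-9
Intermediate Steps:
C(l, P) = 4 + P + l (C(l, P) = (P + l) + 4 = 4 + P + l)
y(L, d) = L*(4 + L + 2*d) (y(L, d) = L*(d + (4 + L + d)) = L*(4 + L + 2*d))
1/((j - 1344)*((-26 - 35*53) + y(168, -129))) = 1/((-13858 - 1344)*((-26 - 35*53) + 168*(4 + 168 + 2*(-129)))) = 1/(-15202*((-26 - 1855) + 168*(4 + 168 - 258))) = 1/(-15202*(-1881 + 168*(-86))) = 1/(-15202*(-1881 - 14448)) = 1/(-15202*(-16329)) = 1/248233458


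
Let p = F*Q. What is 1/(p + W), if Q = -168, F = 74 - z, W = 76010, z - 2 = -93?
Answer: 1/48290 ≈ 2.0708e-5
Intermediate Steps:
z = -91 (z = 2 - 93 = -91)
F = 165 (F = 74 - 1*(-91) = 74 + 91 = 165)
p = -27720 (p = 165*(-168) = -27720)
1/(p + W) = 1/(-27720 + 76010) = 1/48290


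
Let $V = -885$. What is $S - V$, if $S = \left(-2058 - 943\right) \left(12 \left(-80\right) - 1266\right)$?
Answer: $6681111$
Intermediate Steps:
$S = 6680226$ ($S = - 3001 \left(-960 - 1266\right) = \left(-3001\right) \left(-2226\right) = 6680226$)
$S - V = 6680226 - -885 = 6680226 + 885 = 6681111$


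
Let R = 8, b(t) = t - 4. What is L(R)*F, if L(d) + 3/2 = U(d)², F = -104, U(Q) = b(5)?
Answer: 52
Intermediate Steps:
b(t) = -4 + t
U(Q) = 1 (U(Q) = -4 + 5 = 1)
L(d) = -½ (L(d) = -3/2 + 1² = -3/2 + 1 = -½)
L(R)*F = -½*(-104) = 52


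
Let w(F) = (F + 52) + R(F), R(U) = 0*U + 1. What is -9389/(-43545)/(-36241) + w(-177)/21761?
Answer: -195890492809/34341346261545 ≈ -0.0057042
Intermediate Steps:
R(U) = 1 (R(U) = 0 + 1 = 1)
w(F) = 53 + F (w(F) = (F + 52) + 1 = (52 + F) + 1 = 53 + F)
-9389/(-43545)/(-36241) + w(-177)/21761 = -9389/(-43545)/(-36241) + (53 - 177)/21761 = -9389*(-1/43545)*(-1/36241) - 124*1/21761 = (9389/43545)*(-1/36241) - 124/21761 = -9389/1578114345 - 124/21761 = -195890492809/34341346261545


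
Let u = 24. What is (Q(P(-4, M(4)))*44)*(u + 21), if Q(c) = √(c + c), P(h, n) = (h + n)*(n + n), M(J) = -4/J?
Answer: 3960*√5 ≈ 8854.8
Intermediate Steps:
P(h, n) = 2*n*(h + n) (P(h, n) = (h + n)*(2*n) = 2*n*(h + n))
Q(c) = √2*√c (Q(c) = √(2*c) = √2*√c)
(Q(P(-4, M(4)))*44)*(u + 21) = ((√2*√(2*(-4/4)*(-4 - 4/4)))*44)*(24 + 21) = ((√2*√(2*(-4*¼)*(-4 - 4*¼)))*44)*45 = ((√2*√(2*(-1)*(-4 - 1)))*44)*45 = ((√2*√(2*(-1)*(-5)))*44)*45 = ((√2*√10)*44)*45 = ((2*√5)*44)*45 = (88*√5)*45 = 3960*√5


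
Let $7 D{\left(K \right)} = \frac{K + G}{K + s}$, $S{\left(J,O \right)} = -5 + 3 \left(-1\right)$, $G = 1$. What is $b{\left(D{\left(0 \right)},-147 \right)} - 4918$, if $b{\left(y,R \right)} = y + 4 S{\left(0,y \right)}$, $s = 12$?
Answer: $- \frac{415799}{84} \approx -4950.0$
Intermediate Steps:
$S{\left(J,O \right)} = -8$ ($S{\left(J,O \right)} = -5 - 3 = -8$)
$D{\left(K \right)} = \frac{1 + K}{7 \left(12 + K\right)}$ ($D{\left(K \right)} = \frac{\left(K + 1\right) \frac{1}{K + 12}}{7} = \frac{\left(1 + K\right) \frac{1}{12 + K}}{7} = \frac{\frac{1}{12 + K} \left(1 + K\right)}{7} = \frac{1 + K}{7 \left(12 + K\right)}$)
$b{\left(y,R \right)} = -32 + y$ ($b{\left(y,R \right)} = y + 4 \left(-8\right) = y - 32 = -32 + y$)
$b{\left(D{\left(0 \right)},-147 \right)} - 4918 = \left(-32 + \frac{1 + 0}{7 \left(12 + 0\right)}\right) - 4918 = \left(-32 + \frac{1}{7} \cdot \frac{1}{12} \cdot 1\right) - 4918 = \left(-32 + \frac{1}{84}\right) - 4918 = - \frac{2687}{84} - 4918 = - \frac{415799}{84}$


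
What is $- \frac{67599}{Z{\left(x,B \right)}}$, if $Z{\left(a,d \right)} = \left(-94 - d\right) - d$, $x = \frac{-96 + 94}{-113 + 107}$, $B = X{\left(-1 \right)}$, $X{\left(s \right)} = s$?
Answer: $\frac{67599}{92} \approx 734.77$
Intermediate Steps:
$B = -1$
$x = \frac{1}{3}$ ($x = - \frac{2}{-6} = \left(-2\right) \left(- \frac{1}{6}\right) = \frac{1}{3} \approx 0.33333$)
$Z{\left(a,d \right)} = -94 - 2 d$
$- \frac{67599}{Z{\left(x,B \right)}} = - \frac{67599}{-94 - -2} = - \frac{67599}{-94 + 2} = - \frac{67599}{-92} = \left(-67599\right) \left(- \frac{1}{92}\right) = \frac{67599}{92}$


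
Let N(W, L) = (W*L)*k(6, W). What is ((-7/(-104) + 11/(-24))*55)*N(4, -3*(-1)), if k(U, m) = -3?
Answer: 10065/13 ≈ 774.23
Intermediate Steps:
N(W, L) = -3*L*W (N(W, L) = (W*L)*(-3) = (L*W)*(-3) = -3*L*W)
((-7/(-104) + 11/(-24))*55)*N(4, -3*(-1)) = ((-7/(-104) + 11/(-24))*55)*(-3*(-3*(-1))*4) = ((-7*(-1/104) + 11*(-1/24))*55)*(-3*3*4) = ((7/104 - 11/24)*55)*(-36) = -61/156*55*(-36) = -3355/156*(-36) = 10065/13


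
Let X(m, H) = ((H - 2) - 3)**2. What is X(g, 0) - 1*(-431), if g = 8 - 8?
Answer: 456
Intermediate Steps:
g = 0
X(m, H) = (-5 + H)**2 (X(m, H) = ((-2 + H) - 3)**2 = (-5 + H)**2)
X(g, 0) - 1*(-431) = (-5 + 0)**2 - 1*(-431) = (-5)**2 + 431 = 25 + 431 = 456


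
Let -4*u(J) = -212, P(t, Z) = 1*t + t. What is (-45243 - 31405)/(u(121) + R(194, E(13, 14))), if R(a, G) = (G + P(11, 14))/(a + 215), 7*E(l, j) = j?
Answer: -31349032/21701 ≈ -1444.6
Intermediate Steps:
E(l, j) = j/7
P(t, Z) = 2*t (P(t, Z) = t + t = 2*t)
u(J) = 53 (u(J) = -¼*(-212) = 53)
R(a, G) = (22 + G)/(215 + a) (R(a, G) = (G + 2*11)/(a + 215) = (G + 22)/(215 + a) = (22 + G)/(215 + a))
(-45243 - 31405)/(u(121) + R(194, E(13, 14))) = (-45243 - 31405)/(53 + (22 + (⅐)*14)/(215 + 194)) = -76648/(53 + (22 + 2)/409) = -76648/(53 + (1/409)*24) = -76648/(53 + 24/409) = -76648/21701/409 = -76648*409/21701 = -31349032/21701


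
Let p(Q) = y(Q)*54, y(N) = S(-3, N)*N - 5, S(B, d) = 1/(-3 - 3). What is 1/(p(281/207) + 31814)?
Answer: 23/725231 ≈ 3.1714e-5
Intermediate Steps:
S(B, d) = -⅙ (S(B, d) = 1/(-6) = -⅙)
y(N) = -5 - N/6 (y(N) = -N/6 - 5 = -5 - N/6)
p(Q) = -270 - 9*Q (p(Q) = (-5 - Q/6)*54 = -270 - 9*Q)
1/(p(281/207) + 31814) = 1/((-270 - 2529/207) + 31814) = 1/((-270 - 9*281/207) + 31814) = 1/((-270 - 281/23) + 31814) = 1/(-6491/23 + 31814) = 1/(725231/23) = 23/725231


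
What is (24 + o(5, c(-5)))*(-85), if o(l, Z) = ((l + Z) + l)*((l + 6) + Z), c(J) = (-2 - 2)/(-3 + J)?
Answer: -49215/4 ≈ -12304.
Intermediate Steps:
c(J) = -4/(-3 + J)
o(l, Z) = (Z + 2*l)*(6 + Z + l) (o(l, Z) = ((Z + l) + l)*((6 + l) + Z) = (Z + 2*l)*(6 + Z + l))
(24 + o(5, c(-5)))*(-85) = (24 + ((-4/(-3 - 5))² + 2*5² + 6*(-4/(-3 - 5)) + 12*5 + 3*(-4/(-3 - 5))*5))*(-85) = (24 + ((-4/(-8))² + 2*25 + 6*(-4/(-8)) + 60 + 3*(-4/(-8))*5))*(-85) = (24 + ((-4*(-⅛))² + 50 + 6*(-4*(-⅛)) + 60 + 3*(-4*(-⅛))*5))*(-85) = (24 + ((½)² + 50 + 6*(½) + 60 + 3*(½)*5))*(-85) = (24 + (¼ + 50 + 3 + 60 + 15/2))*(-85) = (24 + 483/4)*(-85) = (579/4)*(-85) = -49215/4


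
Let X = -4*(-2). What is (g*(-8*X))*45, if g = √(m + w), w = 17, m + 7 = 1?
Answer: -2880*√11 ≈ -9551.9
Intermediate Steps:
X = 8
m = -6 (m = -7 + 1 = -6)
g = √11 (g = √(-6 + 17) = √11 ≈ 3.3166)
(g*(-8*X))*45 = (√11*(-8*8))*45 = (√11*(-64))*45 = -64*√11*45 = -2880*√11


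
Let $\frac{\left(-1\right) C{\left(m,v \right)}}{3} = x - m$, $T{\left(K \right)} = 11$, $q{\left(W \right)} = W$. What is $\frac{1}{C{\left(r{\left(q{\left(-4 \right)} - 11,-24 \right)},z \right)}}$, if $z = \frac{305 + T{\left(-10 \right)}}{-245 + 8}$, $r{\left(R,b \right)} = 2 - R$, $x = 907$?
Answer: $- \frac{1}{2670} \approx -0.00037453$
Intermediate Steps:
$z = - \frac{4}{3}$ ($z = \frac{305 + 11}{-245 + 8} = \frac{316}{-237} = 316 \left(- \frac{1}{237}\right) = - \frac{4}{3} \approx -1.3333$)
$C{\left(m,v \right)} = -2721 + 3 m$ ($C{\left(m,v \right)} = - 3 \left(907 - m\right) = -2721 + 3 m$)
$\frac{1}{C{\left(r{\left(q{\left(-4 \right)} - 11,-24 \right)},z \right)}} = \frac{1}{-2721 + 3 \left(2 - \left(-4 - 11\right)\right)} = \frac{1}{-2721 + 3 \left(2 - -15\right)} = \frac{1}{-2721 + 3 \left(2 + 15\right)} = \frac{1}{-2721 + 3 \cdot 17} = \frac{1}{-2721 + 51} = \frac{1}{-2670} = - \frac{1}{2670}$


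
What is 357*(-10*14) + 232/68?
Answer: -849602/17 ≈ -49977.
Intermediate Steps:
357*(-10*14) + 232/68 = 357*(-140) + 232*(1/68) = -49980 + 58/17 = -849602/17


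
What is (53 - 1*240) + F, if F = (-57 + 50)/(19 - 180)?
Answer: -4300/23 ≈ -186.96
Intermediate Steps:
F = 1/23 (F = -7/(-161) = -7*(-1/161) = 1/23 ≈ 0.043478)
(53 - 1*240) + F = (53 - 1*240) + 1/23 = (53 - 240) + 1/23 = -187 + 1/23 = -4300/23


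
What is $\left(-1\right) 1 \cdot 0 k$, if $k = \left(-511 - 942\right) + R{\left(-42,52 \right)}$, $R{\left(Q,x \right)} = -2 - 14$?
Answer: $0$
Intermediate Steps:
$R{\left(Q,x \right)} = -16$
$k = -1469$ ($k = \left(-511 - 942\right) - 16 = -1453 - 16 = -1469$)
$\left(-1\right) 1 \cdot 0 k = \left(-1\right) 1 \cdot 0 \left(-1469\right) = \left(-1\right) 0 \left(-1469\right) = 0 \left(-1469\right) = 0$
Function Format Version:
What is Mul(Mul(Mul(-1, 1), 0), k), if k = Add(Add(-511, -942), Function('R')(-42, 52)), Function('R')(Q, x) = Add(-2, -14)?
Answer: 0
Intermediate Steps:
Function('R')(Q, x) = -16
k = -1469 (k = Add(Add(-511, -942), -16) = Add(-1453, -16) = -1469)
Mul(Mul(Mul(-1, 1), 0), k) = Mul(Mul(Mul(-1, 1), 0), -1469) = Mul(Mul(-1, 0), -1469) = Mul(0, -1469) = 0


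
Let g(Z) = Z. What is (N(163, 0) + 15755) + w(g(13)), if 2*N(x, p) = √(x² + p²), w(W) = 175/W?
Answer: 412099/26 ≈ 15850.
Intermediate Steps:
N(x, p) = √(p² + x²)/2 (N(x, p) = √(x² + p²)/2 = √(p² + x²)/2)
(N(163, 0) + 15755) + w(g(13)) = (√(0² + 163²)/2 + 15755) + 175/13 = (√(0 + 26569)/2 + 15755) + 175*(1/13) = (√26569/2 + 15755) + 175/13 = ((½)*163 + 15755) + 175/13 = (163/2 + 15755) + 175/13 = 31673/2 + 175/13 = 412099/26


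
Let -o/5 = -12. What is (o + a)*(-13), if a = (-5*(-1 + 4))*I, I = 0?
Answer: -780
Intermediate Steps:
o = 60 (o = -5*(-12) = 60)
a = 0 (a = -5*(-1 + 4)*0 = -5*3*0 = -15*0 = 0)
(o + a)*(-13) = (60 + 0)*(-13) = 60*(-13) = -780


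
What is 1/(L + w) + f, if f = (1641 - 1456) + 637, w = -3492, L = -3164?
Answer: 5471231/6656 ≈ 822.00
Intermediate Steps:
f = 822 (f = 185 + 637 = 822)
1/(L + w) + f = 1/(-3164 - 3492) + 822 = 1/(-6656) + 822 = -1/6656 + 822 = 5471231/6656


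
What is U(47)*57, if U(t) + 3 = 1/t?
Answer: -7980/47 ≈ -169.79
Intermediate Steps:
U(t) = -3 + 1/t
U(47)*57 = (-3 + 1/47)*57 = -140/47*57 = -7980/47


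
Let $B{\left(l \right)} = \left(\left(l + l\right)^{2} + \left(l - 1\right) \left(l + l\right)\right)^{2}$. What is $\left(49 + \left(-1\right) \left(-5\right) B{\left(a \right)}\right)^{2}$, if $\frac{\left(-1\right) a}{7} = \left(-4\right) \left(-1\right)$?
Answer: $12834182046226401$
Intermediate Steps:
$a = -28$ ($a = - 7 \left(\left(-4\right) \left(-1\right)\right) = \left(-7\right) 4 = -28$)
$B{\left(l \right)} = \left(4 l^{2} + 2 l \left(-1 + l\right)\right)^{2}$ ($B{\left(l \right)} = \left(\left(2 l\right)^{2} + \left(-1 + l\right) 2 l\right)^{2} = \left(4 l^{2} + 2 l \left(-1 + l\right)\right)^{2}$)
$\left(49 + \left(-1\right) \left(-5\right) B{\left(a \right)}\right)^{2} = \left(49 + \left(-1\right) \left(-5\right) 4 \left(-28\right)^{2} \left(-1 + 3 \left(-28\right)\right)^{2}\right)^{2} = \left(49 + 5 \cdot 4 \cdot 784 \left(-1 - 84\right)^{2}\right)^{2} = \left(49 + 5 \cdot 4 \cdot 784 \left(-85\right)^{2}\right)^{2} = \left(49 + 5 \cdot 4 \cdot 784 \cdot 7225\right)^{2} = \left(49 + 5 \cdot 22657600\right)^{2} = \left(49 + 113288000\right)^{2} = 113288049^{2} = 12834182046226401$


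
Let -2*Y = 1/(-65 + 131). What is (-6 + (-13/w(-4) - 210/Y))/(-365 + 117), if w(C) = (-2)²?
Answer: -110843/992 ≈ -111.74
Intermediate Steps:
Y = -1/132 (Y = -1/(2*(-65 + 131)) = -½/66 = -½*1/66 = -1/132 ≈ -0.0075758)
w(C) = 4
(-6 + (-13/w(-4) - 210/Y))/(-365 + 117) = (-6 + (-13/4 - 210/(-1/132)))/(-365 + 117) = (-6 + (-13*¼ - 210*(-132)))/(-248) = (-6 + (-13/4 + 27720))*(-1/248) = (-6 + 110867/4)*(-1/248) = (110843/4)*(-1/248) = -110843/992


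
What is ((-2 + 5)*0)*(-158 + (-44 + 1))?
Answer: 0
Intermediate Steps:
((-2 + 5)*0)*(-158 + (-44 + 1)) = (3*0)*(-158 - 43) = 0*(-201) = 0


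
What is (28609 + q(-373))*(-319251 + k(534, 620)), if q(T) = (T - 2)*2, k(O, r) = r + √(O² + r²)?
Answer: -8876741029 + 55718*√167389 ≈ -8.8539e+9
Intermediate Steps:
q(T) = -4 + 2*T (q(T) = (-2 + T)*2 = -4 + 2*T)
(28609 + q(-373))*(-319251 + k(534, 620)) = (28609 + (-4 + 2*(-373)))*(-319251 + (620 + √(534² + 620²))) = (28609 + (-4 - 746))*(-319251 + (620 + √(285156 + 384400))) = (28609 - 750)*(-319251 + (620 + √669556)) = 27859*(-319251 + (620 + 2*√167389)) = 27859*(-318631 + 2*√167389) = -8876741029 + 55718*√167389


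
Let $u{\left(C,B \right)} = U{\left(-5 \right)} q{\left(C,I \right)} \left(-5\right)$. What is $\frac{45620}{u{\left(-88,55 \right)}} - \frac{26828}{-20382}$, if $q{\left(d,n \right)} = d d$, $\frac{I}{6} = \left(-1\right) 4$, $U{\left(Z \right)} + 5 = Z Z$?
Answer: $\frac{496144409}{394595520} \approx 1.2573$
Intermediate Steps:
$U{\left(Z \right)} = -5 + Z^{2}$ ($U{\left(Z \right)} = -5 + Z Z = -5 + Z^{2}$)
$I = -24$ ($I = 6 \left(\left(-1\right) 4\right) = 6 \left(-4\right) = -24$)
$q{\left(d,n \right)} = d^{2}$
$u{\left(C,B \right)} = - 100 C^{2}$ ($u{\left(C,B \right)} = \left(-5 + \left(-5\right)^{2}\right) C^{2} \left(-5\right) = \left(-5 + 25\right) C^{2} \left(-5\right) = 20 C^{2} \left(-5\right) = - 100 C^{2}$)
$\frac{45620}{u{\left(-88,55 \right)}} - \frac{26828}{-20382} = \frac{45620}{\left(-100\right) \left(-88\right)^{2}} - \frac{26828}{-20382} = \frac{45620}{\left(-100\right) 7744} - - \frac{13414}{10191} = \frac{45620}{-774400} + \frac{13414}{10191} = 45620 \left(- \frac{1}{774400}\right) + \frac{13414}{10191} = - \frac{2281}{38720} + \frac{13414}{10191} = \frac{496144409}{394595520}$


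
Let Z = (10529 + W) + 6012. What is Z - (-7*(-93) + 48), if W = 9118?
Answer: 24960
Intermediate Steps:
Z = 25659 (Z = (10529 + 9118) + 6012 = 19647 + 6012 = 25659)
Z - (-7*(-93) + 48) = 25659 - (-7*(-93) + 48) = 25659 - (651 + 48) = 25659 - 1*699 = 25659 - 699 = 24960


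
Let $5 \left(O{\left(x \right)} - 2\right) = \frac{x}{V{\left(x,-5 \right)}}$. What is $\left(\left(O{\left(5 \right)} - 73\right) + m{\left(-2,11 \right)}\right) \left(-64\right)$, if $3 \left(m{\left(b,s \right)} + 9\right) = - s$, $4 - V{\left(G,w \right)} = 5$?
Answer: $\frac{16256}{3} \approx 5418.7$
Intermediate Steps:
$V{\left(G,w \right)} = -1$ ($V{\left(G,w \right)} = 4 - 5 = -1$)
$m{\left(b,s \right)} = -9 - \frac{s}{3}$ ($m{\left(b,s \right)} = -9 + \frac{\left(-1\right) s}{3} = -9 - \frac{s}{3}$)
$O{\left(x \right)} = 2 - \frac{x}{5}$ ($O{\left(x \right)} = 2 + \frac{x \frac{1}{-1}}{5} = 2 + \frac{x \left(-1\right)}{5} = 2 + \frac{\left(-1\right) x}{5} = 2 - \frac{x}{5}$)
$\left(\left(O{\left(5 \right)} - 73\right) + m{\left(-2,11 \right)}\right) \left(-64\right) = \left(\left(\left(2 - 1\right) - 73\right) - \frac{38}{3}\right) \left(-64\right) = \left(\left(1 - 73\right) - \frac{38}{3}\right) \left(-64\right) = \left(-72 - \frac{38}{3}\right) \left(-64\right) = \left(- \frac{254}{3}\right) \left(-64\right) = \frac{16256}{3}$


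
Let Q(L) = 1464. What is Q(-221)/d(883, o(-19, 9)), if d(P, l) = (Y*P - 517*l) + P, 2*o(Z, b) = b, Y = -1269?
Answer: -2928/2243941 ≈ -0.0013048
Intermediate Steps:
o(Z, b) = b/2
d(P, l) = -1268*P - 517*l (d(P, l) = (-1269*P - 517*l) + P = -1268*P - 517*l)
Q(-221)/d(883, o(-19, 9)) = 1464/(-1268*883 - 517*9/2) = 1464/(-1119644 - 517*9/2) = 1464/(-1119644 - 4653/2) = 1464/(-2243941/2) = 1464*(-2/2243941) = -2928/2243941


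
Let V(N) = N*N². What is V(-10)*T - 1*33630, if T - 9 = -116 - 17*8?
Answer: 209370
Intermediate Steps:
T = -243 (T = 9 + (-116 - 17*8) = 9 + (-116 - 1*136) = 9 + (-116 - 136) = 9 - 252 = -243)
V(N) = N³
V(-10)*T - 1*33630 = (-10)³*(-243) - 1*33630 = -1000*(-243) - 33630 = 243000 - 33630 = 209370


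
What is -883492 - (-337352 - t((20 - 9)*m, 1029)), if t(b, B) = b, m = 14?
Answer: -545986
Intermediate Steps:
-883492 - (-337352 - t((20 - 9)*m, 1029)) = -883492 - (-337352 - (20 - 9)*14) = -883492 - (-337352 - 11*14) = -883492 - (-337352 - 1*154) = -883492 - (-337352 - 154) = -883492 - 1*(-337506) = -883492 + 337506 = -545986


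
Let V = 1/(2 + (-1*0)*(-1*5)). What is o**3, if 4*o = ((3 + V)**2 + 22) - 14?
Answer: 531441/4096 ≈ 129.75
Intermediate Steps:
V = 1/2 (V = 1/(2 + 0*(-5)) = 1/(2 + 0) = 1/2 ≈ 0.50000)
o = 81/16 (o = (((3 + 1/2)**2 + 22) - 14)/4 = (((7/2)**2 + 22) - 14)/4 = ((49/4 + 22) - 14)/4 = (137/4 - 14)/4 = (1/4)*(81/4) = 81/16 ≈ 5.0625)
o**3 = (81/16)**3 = 531441/4096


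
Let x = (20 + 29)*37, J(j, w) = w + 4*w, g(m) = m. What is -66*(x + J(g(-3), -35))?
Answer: -108108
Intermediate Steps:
J(j, w) = 5*w
x = 1813 (x = 49*37 = 1813)
-66*(x + J(g(-3), -35)) = -66*(1813 + 5*(-35)) = -66*(1813 - 175) = -66*1638 = -108108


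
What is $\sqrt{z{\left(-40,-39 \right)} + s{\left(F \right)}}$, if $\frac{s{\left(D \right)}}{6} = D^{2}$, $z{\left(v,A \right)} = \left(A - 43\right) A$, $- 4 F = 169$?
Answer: $\frac{3 \sqrt{24726}}{4} \approx 117.93$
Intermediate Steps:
$F = - \frac{169}{4}$ ($F = \left(- \frac{1}{4}\right) 169 = - \frac{169}{4} \approx -42.25$)
$z{\left(v,A \right)} = A \left(-43 + A\right)$ ($z{\left(v,A \right)} = \left(A - 43\right) A = \left(-43 + A\right) A = A \left(-43 + A\right)$)
$s{\left(D \right)} = 6 D^{2}$
$\sqrt{z{\left(-40,-39 \right)} + s{\left(F \right)}} = \sqrt{- 39 \left(-43 - 39\right) + 6 \left(- \frac{169}{4}\right)^{2}} = \sqrt{\left(-39\right) \left(-82\right) + 6 \cdot \frac{28561}{16}} = \sqrt{3198 + \frac{85683}{8}} = \sqrt{\frac{111267}{8}} = \frac{3 \sqrt{24726}}{4}$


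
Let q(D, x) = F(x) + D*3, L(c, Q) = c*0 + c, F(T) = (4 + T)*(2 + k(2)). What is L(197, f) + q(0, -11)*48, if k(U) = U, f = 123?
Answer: -1147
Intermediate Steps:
F(T) = 16 + 4*T (F(T) = (4 + T)*(2 + 2) = (4 + T)*4 = 16 + 4*T)
L(c, Q) = c (L(c, Q) = 0 + c = c)
q(D, x) = 16 + 3*D + 4*x (q(D, x) = (16 + 4*x) + D*3 = (16 + 4*x) + 3*D = 16 + 3*D + 4*x)
L(197, f) + q(0, -11)*48 = 197 + (16 + 3*0 + 4*(-11))*48 = 197 + (16 + 0 - 44)*48 = 197 - 28*48 = 197 - 1344 = -1147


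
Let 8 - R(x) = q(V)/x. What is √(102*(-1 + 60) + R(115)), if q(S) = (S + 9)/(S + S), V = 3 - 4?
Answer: √79694310/115 ≈ 77.628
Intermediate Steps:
V = -1
q(S) = (9 + S)/(2*S) (q(S) = (9 + S)/((2*S)) = (9 + S)*(1/(2*S)) = (9 + S)/(2*S))
R(x) = 8 + 4/x (R(x) = 8 - (½)*(9 - 1)/(-1)/x = 8 - (½)*(-1)*8/x = 8 - (-4)/x = 8 + 4/x)
√(102*(-1 + 60) + R(115)) = √(102*(-1 + 60) + (8 + 4/115)) = √(102*59 + (8 + 4*(1/115))) = √(6018 + (8 + 4/115)) = √(6018 + 924/115) = √(692994/115) = √79694310/115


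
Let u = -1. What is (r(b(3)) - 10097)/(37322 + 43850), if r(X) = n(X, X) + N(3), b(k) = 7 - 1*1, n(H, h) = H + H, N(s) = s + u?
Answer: -10083/81172 ≈ -0.12422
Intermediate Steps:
N(s) = -1 + s (N(s) = s - 1 = -1 + s)
n(H, h) = 2*H
b(k) = 6 (b(k) = 7 - 1 = 6)
r(X) = 2 + 2*X (r(X) = 2*X + (-1 + 3) = 2*X + 2 = 2 + 2*X)
(r(b(3)) - 10097)/(37322 + 43850) = ((2 + 2*6) - 10097)/(37322 + 43850) = ((2 + 12) - 10097)/81172 = (14 - 10097)*(1/81172) = -10083*1/81172 = -10083/81172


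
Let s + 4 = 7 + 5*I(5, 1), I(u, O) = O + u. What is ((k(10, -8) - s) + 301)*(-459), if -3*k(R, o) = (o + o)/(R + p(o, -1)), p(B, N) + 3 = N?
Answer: -123420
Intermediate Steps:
p(B, N) = -3 + N
k(R, o) = -2*o/(3*(-4 + R)) (k(R, o) = -(o + o)/(3*(R + (-3 - 1))) = -2*o/(3*(R - 4)) = -2*o/(3*(-4 + R)))
s = 33 (s = -4 + (7 + 5*(1 + 5)) = -4 + (7 + 5*6) = -4 + (7 + 30) = -4 + 37 = 33)
((k(10, -8) - s) + 301)*(-459) = ((-2*(-8)/(-12 + 3*10) - 1*33) + 301)*(-459) = ((-2*(-8)/(-12 + 30) - 33) + 301)*(-459) = ((-2*(-8)/18 - 33) + 301)*(-459) = ((-2*(-8)*1/18 - 33) + 301)*(-459) = ((8/9 - 33) + 301)*(-459) = (-289/9 + 301)*(-459) = (2420/9)*(-459) = -123420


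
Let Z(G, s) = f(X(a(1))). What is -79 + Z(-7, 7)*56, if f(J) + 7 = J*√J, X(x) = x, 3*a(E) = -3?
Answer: -471 - 56*I ≈ -471.0 - 56.0*I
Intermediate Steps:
a(E) = -1 (a(E) = (⅓)*(-3) = -1)
f(J) = -7 + J^(3/2) (f(J) = -7 + J*√J = -7 + J^(3/2))
Z(G, s) = -7 - I (Z(G, s) = -7 + (-1)^(3/2) = -7 - I)
-79 + Z(-7, 7)*56 = -79 + (-7 - I)*56 = -79 + (-392 - 56*I) = -471 - 56*I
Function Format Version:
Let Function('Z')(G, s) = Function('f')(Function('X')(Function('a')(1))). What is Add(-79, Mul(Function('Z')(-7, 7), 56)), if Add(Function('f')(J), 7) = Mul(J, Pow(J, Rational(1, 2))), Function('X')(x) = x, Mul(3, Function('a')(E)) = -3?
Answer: Add(-471, Mul(-56, I)) ≈ Add(-471.00, Mul(-56.000, I))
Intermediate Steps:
Function('a')(E) = -1 (Function('a')(E) = Mul(Rational(1, 3), -3) = -1)
Function('f')(J) = Add(-7, Pow(J, Rational(3, 2))) (Function('f')(J) = Add(-7, Mul(J, Pow(J, Rational(1, 2)))) = Add(-7, Pow(J, Rational(3, 2))))
Function('Z')(G, s) = Add(-7, Mul(-1, I)) (Function('Z')(G, s) = Add(-7, Pow(-1, Rational(3, 2))) = Add(-7, Mul(-1, I)))
Add(-79, Mul(Function('Z')(-7, 7), 56)) = Add(-79, Mul(Add(-7, Mul(-1, I)), 56)) = Add(-79, Add(-392, Mul(-56, I))) = Add(-471, Mul(-56, I))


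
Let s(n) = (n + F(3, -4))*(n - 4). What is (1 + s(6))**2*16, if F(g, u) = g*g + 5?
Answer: 26896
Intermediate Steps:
F(g, u) = 5 + g**2 (F(g, u) = g**2 + 5 = 5 + g**2)
s(n) = (-4 + n)*(14 + n) (s(n) = (n + (5 + 3**2))*(n - 4) = (n + (5 + 9))*(-4 + n) = (n + 14)*(-4 + n) = (14 + n)*(-4 + n) = (-4 + n)*(14 + n))
(1 + s(6))**2*16 = (1 + (-56 + 6**2 + 10*6))**2*16 = (1 + (-56 + 36 + 60))**2*16 = (1 + 40)**2*16 = 41**2*16 = 1681*16 = 26896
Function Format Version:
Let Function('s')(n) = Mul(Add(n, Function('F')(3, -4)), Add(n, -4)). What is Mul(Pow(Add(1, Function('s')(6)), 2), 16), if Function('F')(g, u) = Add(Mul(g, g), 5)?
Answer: 26896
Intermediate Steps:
Function('F')(g, u) = Add(5, Pow(g, 2)) (Function('F')(g, u) = Add(Pow(g, 2), 5) = Add(5, Pow(g, 2)))
Function('s')(n) = Mul(Add(-4, n), Add(14, n)) (Function('s')(n) = Mul(Add(n, Add(5, Pow(3, 2))), Add(n, -4)) = Mul(Add(n, Add(5, 9)), Add(-4, n)) = Mul(Add(n, 14), Add(-4, n)) = Mul(Add(14, n), Add(-4, n)) = Mul(Add(-4, n), Add(14, n)))
Mul(Pow(Add(1, Function('s')(6)), 2), 16) = Mul(Pow(Add(1, Add(-56, Pow(6, 2), Mul(10, 6))), 2), 16) = Mul(Pow(Add(1, Add(-56, 36, 60)), 2), 16) = Mul(Pow(Add(1, 40), 2), 16) = Mul(Pow(41, 2), 16) = Mul(1681, 16) = 26896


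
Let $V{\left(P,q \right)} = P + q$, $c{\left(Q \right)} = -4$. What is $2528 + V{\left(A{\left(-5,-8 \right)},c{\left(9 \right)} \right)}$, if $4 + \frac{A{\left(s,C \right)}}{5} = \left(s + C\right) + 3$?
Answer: $2454$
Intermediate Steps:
$A{\left(s,C \right)} = -5 + 5 C + 5 s$ ($A{\left(s,C \right)} = -20 + 5 \left(\left(s + C\right) + 3\right) = -20 + 5 \left(\left(C + s\right) + 3\right) = -20 + 5 \left(3 + C + s\right) = -20 + \left(15 + 5 C + 5 s\right) = -5 + 5 C + 5 s$)
$2528 + V{\left(A{\left(-5,-8 \right)},c{\left(9 \right)} \right)} = 2528 + \left(\left(-5 + 5 \left(-8\right) + 5 \left(-5\right)\right) - 4\right) = 2528 - 74 = 2454$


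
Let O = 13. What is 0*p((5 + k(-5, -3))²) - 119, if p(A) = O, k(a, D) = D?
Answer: -119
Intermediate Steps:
p(A) = 13
0*p((5 + k(-5, -3))²) - 119 = 0*13 - 119 = 0 - 119 = -119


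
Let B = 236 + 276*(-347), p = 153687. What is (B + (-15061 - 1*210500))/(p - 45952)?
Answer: -321097/107735 ≈ -2.9804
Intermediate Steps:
B = -95536 (B = 236 - 95772 = -95536)
(B + (-15061 - 1*210500))/(p - 45952) = (-95536 + (-15061 - 1*210500))/(153687 - 45952) = (-95536 + (-15061 - 210500))/107735 = (-95536 - 225561)*(1/107735) = -321097*1/107735 = -321097/107735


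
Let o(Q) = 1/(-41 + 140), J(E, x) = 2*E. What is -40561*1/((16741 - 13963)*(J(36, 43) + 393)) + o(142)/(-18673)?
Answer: -2777164871/88444477770 ≈ -0.031400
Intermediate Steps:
o(Q) = 1/99
-40561*1/((16741 - 13963)*(J(36, 43) + 393)) + o(142)/(-18673) = -40561*1/((16741 - 13963)*(2*36 + 393)) + (1/99)/(-18673) = -40561*1/(2778*(72 + 393)) + (1/99)*(-1/18673) = -40561/(465*2778) - 1/1848627 = -40561/1291770 - 1/1848627 = -2777164871/88444477770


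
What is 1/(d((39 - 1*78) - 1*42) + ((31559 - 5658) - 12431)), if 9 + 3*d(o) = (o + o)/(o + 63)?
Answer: 1/13470 ≈ 7.4239e-5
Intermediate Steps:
d(o) = -3 + 2*o/(3*(63 + o)) (d(o) = -3 + ((o + o)/(o + 63))/3 = -3 + ((2*o)/(63 + o))/3 = -3 + (2*o/(63 + o))/3 = -3 + 2*o/(3*(63 + o)))
1/(d((39 - 1*78) - 1*42) + ((31559 - 5658) - 12431)) = 1/(7*(-81 - ((39 - 1*78) - 1*42))/(3*(63 + ((39 - 1*78) - 1*42))) + ((31559 - 5658) - 12431)) = 1/(7*(-81 - ((39 - 78) - 42))/(3*(63 + ((39 - 78) - 42))) + (25901 - 12431)) = 1/(7*(-81 - (-39 - 42))/(3*(63 + (-39 - 42))) + 13470) = 1/(7*(-81 - 1*(-81))/(3*(63 - 81)) + 13470) = 1/((7/3)*(-81 + 81)/(-18) + 13470) = 1/((7/3)*(-1/18)*0 + 13470) = 1/(0 + 13470) = 1/13470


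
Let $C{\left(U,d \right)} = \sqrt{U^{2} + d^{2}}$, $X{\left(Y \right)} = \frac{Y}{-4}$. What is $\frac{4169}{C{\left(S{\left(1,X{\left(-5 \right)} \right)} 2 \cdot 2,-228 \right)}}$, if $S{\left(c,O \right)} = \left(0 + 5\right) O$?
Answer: $\frac{4169 \sqrt{52609}}{52609} \approx 18.176$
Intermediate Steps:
$X{\left(Y \right)} = - \frac{Y}{4}$ ($X{\left(Y \right)} = Y \left(- \frac{1}{4}\right) = - \frac{Y}{4}$)
$S{\left(c,O \right)} = 5 O$
$\frac{4169}{C{\left(S{\left(1,X{\left(-5 \right)} \right)} 2 \cdot 2,-228 \right)}} = \frac{4169}{\sqrt{\left(5 \left(\left(- \frac{1}{4}\right) \left(-5\right)\right) 2 \cdot 2\right)^{2} + \left(-228\right)^{2}}} = \frac{4169}{\sqrt{\left(5 \cdot \frac{5}{4} \cdot 2 \cdot 2\right)^{2} + 51984}} = \frac{4169}{\sqrt{\left(\frac{25}{4} \cdot 2 \cdot 2\right)^{2} + 51984}} = \frac{4169}{\sqrt{\left(\frac{25}{2} \cdot 2\right)^{2} + 51984}} = \frac{4169}{\sqrt{25^{2} + 51984}} = \frac{4169}{\sqrt{625 + 51984}} = \frac{4169}{\sqrt{52609}} = 4169 \frac{\sqrt{52609}}{52609} = \frac{4169 \sqrt{52609}}{52609}$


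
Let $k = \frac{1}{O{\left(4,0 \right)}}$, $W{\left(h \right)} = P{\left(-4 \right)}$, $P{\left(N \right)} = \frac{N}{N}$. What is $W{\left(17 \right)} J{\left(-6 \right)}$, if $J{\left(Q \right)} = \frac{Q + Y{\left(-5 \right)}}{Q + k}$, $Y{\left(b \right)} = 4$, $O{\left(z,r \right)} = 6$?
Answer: $\frac{12}{35} \approx 0.34286$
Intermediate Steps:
$P{\left(N \right)} = 1$
$W{\left(h \right)} = 1$
$k = \frac{1}{6} \approx 0.16667$
$J{\left(Q \right)} = \frac{4 + Q}{\frac{1}{6} + Q}$ ($J{\left(Q \right)} = \frac{Q + 4}{Q + \frac{1}{6}} = \frac{4 + Q}{\frac{1}{6} + Q}$)
$W{\left(17 \right)} J{\left(-6 \right)} = 1 \frac{6 \left(4 - 6\right)}{1 + 6 \left(-6\right)} = 1 \cdot 6 \frac{1}{1 - 36} \left(-2\right) = 1 \cdot 6 \frac{1}{-35} \left(-2\right) = 1 \cdot 6 \left(- \frac{1}{35}\right) \left(-2\right) = 1 \cdot \frac{12}{35} = \frac{12}{35}$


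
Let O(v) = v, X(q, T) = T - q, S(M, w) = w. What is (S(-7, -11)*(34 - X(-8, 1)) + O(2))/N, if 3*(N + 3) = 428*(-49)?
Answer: 819/20981 ≈ 0.039035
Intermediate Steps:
N = -20981/3 (N = -3 + (428*(-49))/3 = -3 + (1/3)*(-20972) = -3 - 20972/3 = -20981/3 ≈ -6993.7)
(S(-7, -11)*(34 - X(-8, 1)) + O(2))/N = (-11*(34 - (1 - 1*(-8))) + 2)/(-20981/3) = (-11*(34 - (1 + 8)) + 2)*(-3/20981) = (-11*(34 - 1*9) + 2)*(-3/20981) = (-11*(34 - 9) + 2)*(-3/20981) = (-11*25 + 2)*(-3/20981) = (-275 + 2)*(-3/20981) = -273*(-3/20981) = 819/20981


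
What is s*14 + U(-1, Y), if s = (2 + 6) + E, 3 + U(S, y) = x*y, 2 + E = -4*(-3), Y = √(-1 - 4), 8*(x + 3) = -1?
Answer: 249 - 25*I*√5/8 ≈ 249.0 - 6.9877*I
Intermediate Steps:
x = -25/8 (x = -3 + (⅛)*(-1) = -3 - ⅛ = -25/8 ≈ -3.1250)
Y = I*√5 (Y = √(-5) = I*√5 ≈ 2.2361*I)
E = 10 (E = -2 - 4*(-3) = -2 + 12 = 10)
U(S, y) = -3 - 25*y/8
s = 18 (s = (2 + 6) + 10 = 8 + 10 = 18)
s*14 + U(-1, Y) = 18*14 + (-3 - 25*I*√5/8) = 252 + (-3 - 25*I*√5/8) = 249 - 25*I*√5/8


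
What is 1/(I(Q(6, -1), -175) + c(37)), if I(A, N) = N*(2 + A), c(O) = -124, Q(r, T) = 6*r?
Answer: -1/6774 ≈ -0.00014762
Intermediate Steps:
1/(I(Q(6, -1), -175) + c(37)) = 1/(-175*(2 + 6*6) - 124) = 1/(-175*(2 + 36) - 124) = 1/(-175*38 - 124) = 1/(-6650 - 124) = 1/(-6774) = -1/6774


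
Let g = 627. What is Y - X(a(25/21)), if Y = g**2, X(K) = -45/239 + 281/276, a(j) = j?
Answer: 25932306617/65964 ≈ 3.9313e+5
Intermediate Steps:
X(K) = 54739/65964 (X(K) = -45*1/239 + 281*(1/276) = -45/239 + 281/276 = 54739/65964)
Y = 393129 (Y = 627**2 = 393129)
Y - X(a(25/21)) = 393129 - 1*54739/65964 = 393129 - 54739/65964 = 25932306617/65964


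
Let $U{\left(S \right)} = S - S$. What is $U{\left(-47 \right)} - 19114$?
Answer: $-19114$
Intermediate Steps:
$U{\left(S \right)} = 0$
$U{\left(-47 \right)} - 19114 = 0 - 19114 = -19114$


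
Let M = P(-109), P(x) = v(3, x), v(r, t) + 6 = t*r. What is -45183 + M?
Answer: -45516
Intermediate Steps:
v(r, t) = -6 + r*t (v(r, t) = -6 + t*r = -6 + r*t)
P(x) = -6 + 3*x
M = -333 (M = -6 + 3*(-109) = -6 - 327 = -333)
-45183 + M = -45183 - 333 = -45516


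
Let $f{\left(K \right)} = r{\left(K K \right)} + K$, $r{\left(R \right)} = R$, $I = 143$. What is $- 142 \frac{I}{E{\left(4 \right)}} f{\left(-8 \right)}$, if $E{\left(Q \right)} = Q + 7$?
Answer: $-103376$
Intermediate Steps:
$f{\left(K \right)} = K + K^{2}$ ($f{\left(K \right)} = K K + K = K^{2} + K = K + K^{2}$)
$E{\left(Q \right)} = 7 + Q$
$- 142 \frac{I}{E{\left(4 \right)}} f{\left(-8 \right)} = - 142 \frac{143}{7 + 4} \left(- 8 \left(1 - 8\right)\right) = - 142 \cdot \frac{143}{11} \left(\left(-8\right) \left(-7\right)\right) = - 142 \cdot 143 \cdot \frac{1}{11} \cdot 56 = \left(-142\right) 13 \cdot 56 = \left(-1846\right) 56 = -103376$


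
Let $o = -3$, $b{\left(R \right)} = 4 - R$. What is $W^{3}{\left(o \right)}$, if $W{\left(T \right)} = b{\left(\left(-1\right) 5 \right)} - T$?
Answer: $1728$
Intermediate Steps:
$W{\left(T \right)} = 9 - T$ ($W{\left(T \right)} = \left(4 - \left(-1\right) 5\right) - T = \left(4 - -5\right) - T = \left(4 + 5\right) - T = 9 - T$)
$W^{3}{\left(o \right)} = \left(9 - -3\right)^{3} = \left(9 + 3\right)^{3} = 12^{3} = 1728$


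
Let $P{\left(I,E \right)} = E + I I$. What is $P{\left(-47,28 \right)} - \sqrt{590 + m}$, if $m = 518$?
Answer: $2237 - 2 \sqrt{277} \approx 2203.7$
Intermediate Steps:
$P{\left(I,E \right)} = E + I^{2}$
$P{\left(-47,28 \right)} - \sqrt{590 + m} = \left(28 + \left(-47\right)^{2}\right) - \sqrt{590 + 518} = \left(28 + 2209\right) - \sqrt{1108} = 2237 - 2 \sqrt{277}$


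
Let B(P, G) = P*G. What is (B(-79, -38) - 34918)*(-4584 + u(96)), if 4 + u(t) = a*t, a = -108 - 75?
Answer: 707130896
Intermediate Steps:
B(P, G) = G*P
a = -183
u(t) = -4 - 183*t
(B(-79, -38) - 34918)*(-4584 + u(96)) = (-38*(-79) - 34918)*(-4584 + (-4 - 183*96)) = (3002 - 34918)*(-4584 + (-4 - 17568)) = -31916*(-4584 - 17572) = -31916*(-22156) = 707130896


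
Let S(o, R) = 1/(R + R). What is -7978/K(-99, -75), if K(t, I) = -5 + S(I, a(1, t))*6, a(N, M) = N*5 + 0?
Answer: 19945/11 ≈ 1813.2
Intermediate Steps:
a(N, M) = 5*N (a(N, M) = 5*N + 0 = 5*N)
S(o, R) = 1/(2*R)
K(t, I) = -22/5 (K(t, I) = -5 + (1/(2*((5*1))))*6 = -5 + ((1/2)/5)*6 = -5 + ((1/2)*(1/5))*6 = -5 + (1/10)*6 = -5 + 3/5 = -22/5)
-7978/K(-99, -75) = -7978/(-22/5) = -7978*(-5/22) = 19945/11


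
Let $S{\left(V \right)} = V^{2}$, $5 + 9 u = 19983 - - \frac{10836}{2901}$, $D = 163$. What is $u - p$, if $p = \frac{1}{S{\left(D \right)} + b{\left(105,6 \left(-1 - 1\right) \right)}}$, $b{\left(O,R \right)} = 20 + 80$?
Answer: $\frac{515307423419}{232100307} \approx 2220.2$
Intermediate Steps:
$b{\left(O,R \right)} = 100$
$u = \frac{19322338}{8703}$ ($u = - \frac{5}{9} + \frac{19983 - - \frac{10836}{2901}}{9} = - \frac{5}{9} + \frac{19983 - \left(-10836\right) \frac{1}{2901}}{9} = - \frac{5}{9} + \frac{19983 - - \frac{3612}{967}}{9} = - \frac{5}{9} + \frac{19983 + \frac{3612}{967}}{9} = - \frac{5}{9} + \frac{1}{9} \cdot \frac{19327173}{967} = - \frac{5}{9} + \frac{6442391}{2901} = \frac{19322338}{8703} \approx 2220.2$)
$p = \frac{1}{26669}$ ($p = \frac{1}{163^{2} + 100} = \frac{1}{26569 + 100} = \frac{1}{26669} \approx 3.7497 \cdot 10^{-5}$)
$u - p = \frac{19322338}{8703} - \frac{1}{26669} = \frac{515307423419}{232100307}$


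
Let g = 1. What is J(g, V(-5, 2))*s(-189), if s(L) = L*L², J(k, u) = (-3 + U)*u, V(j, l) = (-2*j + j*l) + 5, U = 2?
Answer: 33756345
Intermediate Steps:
V(j, l) = 5 - 2*j + j*l
J(k, u) = -u (J(k, u) = (-3 + 2)*u = -u)
s(L) = L³
J(g, V(-5, 2))*s(-189) = -(5 - 2*(-5) - 5*2)*(-189)³ = -(5 + 10 - 10)*(-6751269) = -1*5*(-6751269) = -5*(-6751269) = 33756345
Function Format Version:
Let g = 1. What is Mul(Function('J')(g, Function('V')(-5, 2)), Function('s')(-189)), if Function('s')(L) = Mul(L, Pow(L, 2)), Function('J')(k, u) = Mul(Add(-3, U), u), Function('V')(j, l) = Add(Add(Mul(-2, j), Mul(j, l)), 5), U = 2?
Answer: 33756345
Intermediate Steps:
Function('V')(j, l) = Add(5, Mul(-2, j), Mul(j, l))
Function('J')(k, u) = Mul(-1, u) (Function('J')(k, u) = Mul(Add(-3, 2), u) = Mul(-1, u))
Function('s')(L) = Pow(L, 3)
Mul(Function('J')(g, Function('V')(-5, 2)), Function('s')(-189)) = Mul(Mul(-1, Add(5, Mul(-2, -5), Mul(-5, 2))), Pow(-189, 3)) = Mul(Mul(-1, Add(5, 10, -10)), -6751269) = Mul(Mul(-1, 5), -6751269) = Mul(-5, -6751269) = 33756345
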